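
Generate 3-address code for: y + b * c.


Break into single-operator statements:
t1 = b * c
t2 = y + t1


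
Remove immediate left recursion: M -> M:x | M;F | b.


Left-recursive alternatives: M:x, M;F; non-recursive: b
Introduce M': M -> bM', M' -> :xM' | ;FM' | ε


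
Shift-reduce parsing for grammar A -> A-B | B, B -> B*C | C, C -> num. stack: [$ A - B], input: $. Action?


handle 'A-B' on top; lookahead ∈ FOLLOW(A) = {-, $}
Action: reduce (A -> A-B)


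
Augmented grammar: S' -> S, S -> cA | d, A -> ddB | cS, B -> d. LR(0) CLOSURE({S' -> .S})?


Start: S' -> .S
For each item with dot before a nonterminal B, add B -> .γ for every B-production
Closure: [S' -> .S, S -> .cA, S -> .d]


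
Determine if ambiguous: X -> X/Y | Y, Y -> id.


precedence layered via separate nonterminal Y: deterministic
Unambiguous


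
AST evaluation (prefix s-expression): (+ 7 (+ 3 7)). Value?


Evaluate inner: (+ 3 7) = 10
Evaluate root: (+ 7 10) = 17
Result: 17


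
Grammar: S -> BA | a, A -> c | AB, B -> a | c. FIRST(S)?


Per alternative of S: FIRST(BA) = {a, c}; FIRST(a) = {a}
FIRST(S) = {a, c}


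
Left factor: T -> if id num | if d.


Common prefix: 'if'
Factored: T -> if T', T' -> id num | d


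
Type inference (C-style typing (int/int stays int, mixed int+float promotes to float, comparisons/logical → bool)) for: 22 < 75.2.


Operand types: int < float
Rule: comparison yields bool
Result type: bool


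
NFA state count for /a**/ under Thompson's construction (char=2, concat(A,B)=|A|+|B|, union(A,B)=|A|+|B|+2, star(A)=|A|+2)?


Syntax tree has 1 char leaf(s), 0 union(s), 2 star(s)
chars contribute 1×2 = 2; each union adds +2; each star adds +2
Total: 2 + 0 + 4 = 6 states


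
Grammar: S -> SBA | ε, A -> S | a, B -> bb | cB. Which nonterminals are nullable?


A nonterminal is nullable iff some alternative derives ε (directly, or every symbol in it is nullable)
Nullable: {A, S}


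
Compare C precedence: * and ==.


'*' is multiplicative (level 10); '==' is equality (level 6)
Higher level binds tighter
'*' has higher precedence than '=='


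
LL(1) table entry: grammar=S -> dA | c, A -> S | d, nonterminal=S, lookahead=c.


For [S, c]: 'c' ∈ FIRST(c)
Entry: S -> c


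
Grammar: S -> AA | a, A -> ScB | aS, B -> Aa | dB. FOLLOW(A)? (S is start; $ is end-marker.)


$ ∈ FOLLOW(S). For each A -> αBβ: add FIRST(β)\{ε} to FOLLOW(B); if β nullable, add FOLLOW(A).
FOLLOW(A) = {$, a, c}


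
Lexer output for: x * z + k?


Scan left to right, longest-match per lexeme
Tokens: ID(x), OP(*), ID(z), OP(+), ID(k)


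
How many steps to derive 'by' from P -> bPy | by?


Derivation: P => by
Steps: 1


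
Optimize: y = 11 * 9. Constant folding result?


11 * 9 = 99 at compile time
Optimized: y = 99


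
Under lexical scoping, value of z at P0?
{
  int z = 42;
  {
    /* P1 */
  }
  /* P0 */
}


z declared in the same block as P0
z = 42


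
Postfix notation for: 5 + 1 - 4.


Left to right (same or higher precedence on left)
Postfix: 5 1 + 4 -


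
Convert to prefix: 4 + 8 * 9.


'*' binds tighter: tree is (+ 4 (* 8 9))
Prefix: + 4 * 8 9


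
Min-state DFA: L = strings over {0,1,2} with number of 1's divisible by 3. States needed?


Track (count of 1) mod 3: states 0..2, accept at 0
Minimal DFA: 3 states


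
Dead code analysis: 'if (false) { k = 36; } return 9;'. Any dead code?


condition is constant false, so the whole block is unreachable
Dead: 'if (false) { k = 36; }'


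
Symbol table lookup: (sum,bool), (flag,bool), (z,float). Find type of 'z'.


Lookup 'z' → type float


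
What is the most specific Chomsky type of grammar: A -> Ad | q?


Left-linear: every RHS is a terminal or one nonterminal followed by a terminal
Classification: Type 3 (Regular)


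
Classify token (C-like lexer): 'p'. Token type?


Pattern: letter/underscore followed by alphanumerics, not a keyword
Type: IDENTIFIER


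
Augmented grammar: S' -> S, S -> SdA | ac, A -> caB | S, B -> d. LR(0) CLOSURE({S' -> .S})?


Start: S' -> .S
For each item with dot before a nonterminal B, add B -> .γ for every B-production
Closure: [S' -> .S, S -> .SdA, S -> .ac]


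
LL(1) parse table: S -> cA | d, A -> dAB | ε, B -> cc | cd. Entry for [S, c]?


For [S, c]: 'c' ∈ FIRST(cA)
Entry: S -> cA


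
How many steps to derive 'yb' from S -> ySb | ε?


Derivation: S => ySb => yb
Steps: 2


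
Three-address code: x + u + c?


Break into single-operator statements:
t1 = x + u
t2 = t1 + c


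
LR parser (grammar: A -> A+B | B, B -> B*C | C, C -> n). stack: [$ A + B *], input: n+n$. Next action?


no handle; shift 'n'
Action: shift


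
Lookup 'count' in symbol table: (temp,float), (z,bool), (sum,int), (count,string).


Lookup 'count' → type string


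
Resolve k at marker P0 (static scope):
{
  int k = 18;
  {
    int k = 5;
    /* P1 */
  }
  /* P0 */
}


k declared in the same block as P0
k = 18


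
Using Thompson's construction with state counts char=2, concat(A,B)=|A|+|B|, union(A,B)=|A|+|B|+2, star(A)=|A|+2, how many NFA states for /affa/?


Syntax tree has 4 char leaf(s), 0 union(s), 0 star(s)
chars contribute 4×2 = 8; each union adds +2; each star adds +2
Total: 8 + 0 + 0 = 8 states


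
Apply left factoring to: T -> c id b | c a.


Common prefix: 'c'
Factored: T -> c T', T' -> id b | a


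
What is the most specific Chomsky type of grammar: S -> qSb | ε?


Single nonterminal LHS, but q^n b^n is not regular
Classification: Type 2 (Context-Free)


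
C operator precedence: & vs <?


'<' is relational (level 7); '&' is bitwise AND (level 5)
Higher level binds tighter
'<' has higher precedence than '&'


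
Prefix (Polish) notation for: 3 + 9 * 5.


'*' binds tighter: tree is (+ 3 (* 9 5))
Prefix: + 3 * 9 5


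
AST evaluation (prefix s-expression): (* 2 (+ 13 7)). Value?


Evaluate inner: (+ 13 7) = 20
Evaluate root: (* 2 20) = 40
Result: 40


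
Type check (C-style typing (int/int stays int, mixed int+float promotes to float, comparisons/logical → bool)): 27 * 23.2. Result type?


Operand types: int * float
Rule: mixed int/float promotes to float; int/int stays int
Result type: float


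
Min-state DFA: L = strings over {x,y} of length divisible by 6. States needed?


Track length mod 6: states 0..5, accept at 0
Minimal DFA: 6 states


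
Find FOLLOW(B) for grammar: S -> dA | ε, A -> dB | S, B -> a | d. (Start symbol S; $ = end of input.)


$ ∈ FOLLOW(S). For each A -> αBβ: add FIRST(β)\{ε} to FOLLOW(B); if β nullable, add FOLLOW(A).
FOLLOW(B) = {$}


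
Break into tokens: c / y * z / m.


Scan left to right, longest-match per lexeme
Tokens: ID(c), OP(/), ID(y), OP(*), ID(z), OP(/), ID(m)


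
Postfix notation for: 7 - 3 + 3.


Left to right (same or higher precedence on left)
Postfix: 7 3 - 3 +


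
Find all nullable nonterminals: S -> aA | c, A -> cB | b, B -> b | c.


A nonterminal is nullable iff some alternative derives ε (directly, or every symbol in it is nullable)
Nullable: {}


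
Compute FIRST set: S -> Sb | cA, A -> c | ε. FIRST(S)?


Per alternative of S: FIRST(Sb) = {c}; FIRST(cA) = {c}
FIRST(S) = {c}


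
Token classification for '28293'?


Pattern: digits only
Type: INTEGER_LITERAL


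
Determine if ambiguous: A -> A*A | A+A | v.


'v*v+v' has two parse trees (no precedence encoded between * and +)
Ambiguous


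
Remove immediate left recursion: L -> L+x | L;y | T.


Left-recursive alternatives: L+x, L;y; non-recursive: T
Introduce L': L -> TL', L' -> +xL' | ;yL' | ε


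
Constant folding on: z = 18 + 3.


18 + 3 = 21 at compile time
Optimized: z = 21


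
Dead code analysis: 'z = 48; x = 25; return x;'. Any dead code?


z is assigned but never read
Dead: 'z = 48'


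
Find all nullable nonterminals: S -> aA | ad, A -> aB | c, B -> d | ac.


A nonterminal is nullable iff some alternative derives ε (directly, or every symbol in it is nullable)
Nullable: {}


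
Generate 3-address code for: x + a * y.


Break into single-operator statements:
t1 = a * y
t2 = x + t1


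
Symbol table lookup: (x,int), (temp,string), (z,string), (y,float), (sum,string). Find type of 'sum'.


Lookup 'sum' → type string


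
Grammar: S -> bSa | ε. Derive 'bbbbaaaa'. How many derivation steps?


Derivation: S => bSa => bbSaa => bbbSaaa => bbbbSaaaa => bbbbaaaa
Steps: 5


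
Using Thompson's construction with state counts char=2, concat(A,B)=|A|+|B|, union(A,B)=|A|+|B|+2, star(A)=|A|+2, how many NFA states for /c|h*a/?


Syntax tree has 3 char leaf(s), 1 union(s), 1 star(s)
chars contribute 3×2 = 6; each union adds +2; each star adds +2
Total: 6 + 2 + 2 = 10 states


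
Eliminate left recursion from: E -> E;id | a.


Left-recursive alternatives: E;id; non-recursive: a
Introduce E': E -> aE', E' -> ;idE' | ε


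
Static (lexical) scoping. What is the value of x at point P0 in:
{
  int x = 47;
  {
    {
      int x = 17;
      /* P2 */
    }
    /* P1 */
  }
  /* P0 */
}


x declared in the same block as P0
x = 47


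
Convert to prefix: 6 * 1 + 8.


left-to-right (same/higher precedence on left): tree is (+ (* 6 1) 8)
Prefix: + * 6 1 8


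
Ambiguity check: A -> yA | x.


right-linear, alternatives start with distinct terminals 'y' vs 'x': unique leftmost derivation
Unambiguous


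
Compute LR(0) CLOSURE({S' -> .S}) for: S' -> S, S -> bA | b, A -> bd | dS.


Start: S' -> .S
For each item with dot before a nonterminal B, add B -> .γ for every B-production
Closure: [S' -> .S, S -> .bA, S -> .b]


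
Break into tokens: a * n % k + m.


Scan left to right, longest-match per lexeme
Tokens: ID(a), OP(*), ID(n), OP(%), ID(k), OP(+), ID(m)


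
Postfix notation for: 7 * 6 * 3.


Left to right (same or higher precedence on left)
Postfix: 7 6 * 3 *


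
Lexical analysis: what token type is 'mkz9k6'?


Pattern: letter/underscore followed by alphanumerics, not a keyword
Type: IDENTIFIER


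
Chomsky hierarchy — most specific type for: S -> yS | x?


Right-linear: every RHS is a terminal or a terminal followed by one nonterminal
Classification: Type 3 (Regular)


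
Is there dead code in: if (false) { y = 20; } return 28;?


condition is constant false, so the whole block is unreachable
Dead: 'if (false) { y = 20; }'


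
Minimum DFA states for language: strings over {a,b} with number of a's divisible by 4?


Track (count of a) mod 4: states 0..3, accept at 0
Minimal DFA: 4 states


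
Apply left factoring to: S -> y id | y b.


Common prefix: 'y'
Factored: S -> y S', S' -> id | b


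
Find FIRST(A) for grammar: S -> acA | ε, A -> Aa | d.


Per alternative of A: FIRST(Aa) = {d}; FIRST(d) = {d}
FIRST(A) = {d}


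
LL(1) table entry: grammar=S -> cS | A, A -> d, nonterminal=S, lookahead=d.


For [S, d]: 'd' ∈ FIRST(A)
Entry: S -> A


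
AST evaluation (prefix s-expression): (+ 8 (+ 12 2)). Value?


Evaluate inner: (+ 12 2) = 14
Evaluate root: (+ 8 14) = 22
Result: 22


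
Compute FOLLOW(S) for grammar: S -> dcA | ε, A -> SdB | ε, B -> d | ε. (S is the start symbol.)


$ ∈ FOLLOW(S). For each A -> αBβ: add FIRST(β)\{ε} to FOLLOW(B); if β nullable, add FOLLOW(A).
FOLLOW(S) = {$, d}


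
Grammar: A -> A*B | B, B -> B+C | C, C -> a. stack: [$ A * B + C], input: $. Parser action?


handle 'B+C' on top
Action: reduce (B -> B+C)


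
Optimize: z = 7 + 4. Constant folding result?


7 + 4 = 11 at compile time
Optimized: z = 11


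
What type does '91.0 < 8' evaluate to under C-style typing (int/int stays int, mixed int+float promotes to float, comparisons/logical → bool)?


Operand types: float < int
Rule: comparison yields bool
Result type: bool


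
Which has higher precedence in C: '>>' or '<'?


'>>' is shift (level 8); '<' is relational (level 7)
Higher level binds tighter
'>>' has higher precedence than '<'


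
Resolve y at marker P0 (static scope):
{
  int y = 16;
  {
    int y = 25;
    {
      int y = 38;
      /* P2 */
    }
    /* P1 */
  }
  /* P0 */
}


y declared in the same block as P0
y = 16


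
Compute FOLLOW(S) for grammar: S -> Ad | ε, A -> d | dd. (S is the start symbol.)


$ ∈ FOLLOW(S). For each A -> αBβ: add FIRST(β)\{ε} to FOLLOW(B); if β nullable, add FOLLOW(A).
FOLLOW(S) = {$}


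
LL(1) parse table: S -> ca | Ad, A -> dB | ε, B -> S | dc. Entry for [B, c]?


For [B, c]: 'c' ∈ FIRST(S)
Entry: B -> S


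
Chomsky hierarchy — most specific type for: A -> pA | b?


Right-linear: every RHS is a terminal or a terminal followed by one nonterminal
Classification: Type 3 (Regular)


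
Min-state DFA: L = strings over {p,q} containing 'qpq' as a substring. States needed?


KMP-style automaton: 3 progress states + 1 absorbing accept = 4
Minimal DFA: 4 states


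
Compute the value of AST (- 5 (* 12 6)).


Evaluate inner: (* 12 6) = 72
Evaluate root: (- 5 72) = -67
Result: -67


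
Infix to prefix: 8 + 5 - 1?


left-to-right (same/higher precedence on left): tree is (- (+ 8 5) 1)
Prefix: - + 8 5 1


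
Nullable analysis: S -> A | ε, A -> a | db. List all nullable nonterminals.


A nonterminal is nullable iff some alternative derives ε (directly, or every symbol in it is nullable)
Nullable: {S}


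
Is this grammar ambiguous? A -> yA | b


right-linear, alternatives start with distinct terminals 'y' vs 'b': unique leftmost derivation
Unambiguous


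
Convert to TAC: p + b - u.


Break into single-operator statements:
t1 = p + b
t2 = t1 - u


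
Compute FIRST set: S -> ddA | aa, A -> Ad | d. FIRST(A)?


Per alternative of A: FIRST(Ad) = {d}; FIRST(d) = {d}
FIRST(A) = {d}


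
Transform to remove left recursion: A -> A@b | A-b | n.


Left-recursive alternatives: A@b, A-b; non-recursive: n
Introduce A': A -> nA', A' -> @bA' | -bA' | ε


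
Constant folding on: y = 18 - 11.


18 - 11 = 7 at compile time
Optimized: y = 7


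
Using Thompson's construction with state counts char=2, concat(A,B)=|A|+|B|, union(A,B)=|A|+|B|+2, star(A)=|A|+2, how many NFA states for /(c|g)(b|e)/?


Syntax tree has 4 char leaf(s), 2 union(s), 0 star(s)
chars contribute 4×2 = 8; each union adds +2; each star adds +2
Total: 8 + 4 + 0 = 12 states


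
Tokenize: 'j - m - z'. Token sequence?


Scan left to right, longest-match per lexeme
Tokens: ID(j), OP(-), ID(m), OP(-), ID(z)


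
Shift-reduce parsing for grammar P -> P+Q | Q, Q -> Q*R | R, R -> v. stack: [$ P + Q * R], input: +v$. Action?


handle 'Q*R' on top
Action: reduce (Q -> Q*R)


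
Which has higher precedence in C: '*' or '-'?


'*' is multiplicative (level 10); '-' is additive (level 9)
Higher level binds tighter
'*' has higher precedence than '-'


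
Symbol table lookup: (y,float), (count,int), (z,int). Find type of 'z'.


Lookup 'z' → type int


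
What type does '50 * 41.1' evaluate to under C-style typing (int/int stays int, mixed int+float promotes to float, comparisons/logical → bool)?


Operand types: int * float
Rule: mixed int/float promotes to float; int/int stays int
Result type: float


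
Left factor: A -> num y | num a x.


Common prefix: 'num'
Factored: A -> num A', A' -> y | a x


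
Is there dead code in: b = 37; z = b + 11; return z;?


b is read by z's definition; z is returned
No dead code


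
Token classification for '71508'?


Pattern: digits only
Type: INTEGER_LITERAL


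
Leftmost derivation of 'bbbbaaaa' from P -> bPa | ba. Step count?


Derivation: P => bPa => bbPaa => bbbPaaa => bbbbaaaa
Steps: 4


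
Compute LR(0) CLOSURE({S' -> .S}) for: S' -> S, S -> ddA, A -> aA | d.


Start: S' -> .S
For each item with dot before a nonterminal B, add B -> .γ for every B-production
Closure: [S' -> .S, S -> .ddA]


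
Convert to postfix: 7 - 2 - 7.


Left to right (same or higher precedence on left)
Postfix: 7 2 - 7 -


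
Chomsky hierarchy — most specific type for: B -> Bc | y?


Left-linear: every RHS is a terminal or one nonterminal followed by a terminal
Classification: Type 3 (Regular)


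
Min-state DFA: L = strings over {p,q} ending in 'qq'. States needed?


Track the longest suffix of input matching a prefix of 'qq': 3 classes (prefixes of length 0..2)
Minimal DFA: 3 states


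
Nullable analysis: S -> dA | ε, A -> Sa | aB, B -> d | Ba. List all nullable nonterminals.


A nonterminal is nullable iff some alternative derives ε (directly, or every symbol in it is nullable)
Nullable: {S}


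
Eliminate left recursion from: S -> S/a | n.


Left-recursive alternatives: S/a; non-recursive: n
Introduce S': S -> nS', S' -> /aS' | ε


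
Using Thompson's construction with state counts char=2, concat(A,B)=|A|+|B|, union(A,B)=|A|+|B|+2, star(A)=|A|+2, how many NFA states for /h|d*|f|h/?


Syntax tree has 4 char leaf(s), 3 union(s), 1 star(s)
chars contribute 4×2 = 8; each union adds +2; each star adds +2
Total: 8 + 6 + 2 = 16 states


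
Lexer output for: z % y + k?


Scan left to right, longest-match per lexeme
Tokens: ID(z), OP(%), ID(y), OP(+), ID(k)


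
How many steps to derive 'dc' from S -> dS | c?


Derivation: S => dS => dc
Steps: 2


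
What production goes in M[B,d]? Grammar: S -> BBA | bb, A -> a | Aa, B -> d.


For [B, d]: 'd' ∈ FIRST(d)
Entry: B -> d


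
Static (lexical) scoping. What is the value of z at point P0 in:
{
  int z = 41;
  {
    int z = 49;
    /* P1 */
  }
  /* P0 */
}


z declared in the same block as P0
z = 41


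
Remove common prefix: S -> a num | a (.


Common prefix: 'a'
Factored: S -> a S', S' -> num | (


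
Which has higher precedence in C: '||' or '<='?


'<=' is relational (level 7); '||' is logical OR (level 1)
Higher level binds tighter
'<=' has higher precedence than '||'


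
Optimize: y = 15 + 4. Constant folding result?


15 + 4 = 19 at compile time
Optimized: y = 19


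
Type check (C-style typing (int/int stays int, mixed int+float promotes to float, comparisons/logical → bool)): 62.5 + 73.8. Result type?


Operand types: float + float
Rule: mixed int/float promotes to float; int/int stays int
Result type: float


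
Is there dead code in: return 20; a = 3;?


statement follows a return and is unreachable
Dead: 'a = 3'


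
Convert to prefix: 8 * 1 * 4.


left-to-right (same/higher precedence on left): tree is (* (* 8 1) 4)
Prefix: * * 8 1 4


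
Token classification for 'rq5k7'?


Pattern: letter/underscore followed by alphanumerics, not a keyword
Type: IDENTIFIER


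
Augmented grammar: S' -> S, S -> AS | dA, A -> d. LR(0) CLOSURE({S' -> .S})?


Start: S' -> .S
For each item with dot before a nonterminal B, add B -> .γ for every B-production
Closure: [S' -> .S, S -> .AS, S -> .dA, A -> .d]


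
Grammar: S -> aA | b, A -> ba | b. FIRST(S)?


Per alternative of S: FIRST(aA) = {a}; FIRST(b) = {b}
FIRST(S) = {a, b}


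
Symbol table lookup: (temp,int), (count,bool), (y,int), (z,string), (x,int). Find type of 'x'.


Lookup 'x' → type int


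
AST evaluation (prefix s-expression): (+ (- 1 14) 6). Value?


Evaluate inner: (- 1 14) = -13
Evaluate root: (+ -13 6) = -7
Result: -7


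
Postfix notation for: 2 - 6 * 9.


* has higher precedence, evaluate 6*9 first
Postfix: 2 6 9 * -


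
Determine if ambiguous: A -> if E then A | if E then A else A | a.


dangling else: 'if E then if E then a else a' parses two ways
Ambiguous


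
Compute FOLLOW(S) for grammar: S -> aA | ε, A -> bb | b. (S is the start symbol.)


$ ∈ FOLLOW(S). For each A -> αBβ: add FIRST(β)\{ε} to FOLLOW(B); if β nullable, add FOLLOW(A).
FOLLOW(S) = {$}


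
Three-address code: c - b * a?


Break into single-operator statements:
t1 = b * a
t2 = c - t1


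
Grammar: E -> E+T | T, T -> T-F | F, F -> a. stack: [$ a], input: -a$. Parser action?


'a' on top is the handle for F -> a
Action: reduce (F -> a)


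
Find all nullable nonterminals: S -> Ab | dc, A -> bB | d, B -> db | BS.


A nonterminal is nullable iff some alternative derives ε (directly, or every symbol in it is nullable)
Nullable: {}


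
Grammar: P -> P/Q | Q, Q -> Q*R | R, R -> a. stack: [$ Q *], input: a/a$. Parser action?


no handle; shift 'a'
Action: shift


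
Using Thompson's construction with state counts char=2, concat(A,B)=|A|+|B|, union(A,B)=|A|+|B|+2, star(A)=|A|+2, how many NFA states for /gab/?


Syntax tree has 3 char leaf(s), 0 union(s), 0 star(s)
chars contribute 3×2 = 6; each union adds +2; each star adds +2
Total: 6 + 0 + 0 = 6 states


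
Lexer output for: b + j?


Scan left to right, longest-match per lexeme
Tokens: ID(b), OP(+), ID(j)


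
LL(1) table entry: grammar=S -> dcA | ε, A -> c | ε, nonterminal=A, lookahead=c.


For [A, c]: 'c' ∈ FIRST(c)
Entry: A -> c


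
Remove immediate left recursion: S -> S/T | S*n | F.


Left-recursive alternatives: S/T, S*n; non-recursive: F
Introduce S': S -> FS', S' -> /TS' | *nS' | ε


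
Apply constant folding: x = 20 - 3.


20 - 3 = 17 at compile time
Optimized: x = 17


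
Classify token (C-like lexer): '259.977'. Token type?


Pattern: digits with a decimal point
Type: FLOAT_LITERAL


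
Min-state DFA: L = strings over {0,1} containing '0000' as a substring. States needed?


KMP-style automaton: 4 progress states + 1 absorbing accept = 5
Minimal DFA: 5 states


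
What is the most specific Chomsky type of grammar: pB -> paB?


LHS has context (more than one symbol) and |LHS| ≤ |RHS|
Classification: Type 1 (Context-Sensitive)


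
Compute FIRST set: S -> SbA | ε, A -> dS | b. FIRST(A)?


Per alternative of A: FIRST(dS) = {d}; FIRST(b) = {b}
FIRST(A) = {b, d}


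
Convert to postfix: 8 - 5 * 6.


* has higher precedence, evaluate 5*6 first
Postfix: 8 5 6 * -


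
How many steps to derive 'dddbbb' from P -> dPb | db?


Derivation: P => dPb => ddPbb => dddbbb
Steps: 3


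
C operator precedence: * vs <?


'*' is multiplicative (level 10); '<' is relational (level 7)
Higher level binds tighter
'*' has higher precedence than '<'


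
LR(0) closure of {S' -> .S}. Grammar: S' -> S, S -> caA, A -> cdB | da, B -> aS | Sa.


Start: S' -> .S
For each item with dot before a nonterminal B, add B -> .γ for every B-production
Closure: [S' -> .S, S -> .caA]


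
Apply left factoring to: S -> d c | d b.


Common prefix: 'd'
Factored: S -> d S', S' -> c | b


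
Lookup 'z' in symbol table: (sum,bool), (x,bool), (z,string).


Lookup 'z' → type string


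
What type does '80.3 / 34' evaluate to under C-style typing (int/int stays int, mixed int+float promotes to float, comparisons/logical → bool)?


Operand types: float / int
Rule: mixed int/float promotes to float; int/int stays int
Result type: float


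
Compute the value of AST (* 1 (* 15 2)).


Evaluate inner: (* 15 2) = 30
Evaluate root: (* 1 30) = 30
Result: 30


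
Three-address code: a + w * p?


Break into single-operator statements:
t1 = w * p
t2 = a + t1


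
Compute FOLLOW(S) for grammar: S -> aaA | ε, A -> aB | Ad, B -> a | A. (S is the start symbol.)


$ ∈ FOLLOW(S). For each A -> αBβ: add FIRST(β)\{ε} to FOLLOW(B); if β nullable, add FOLLOW(A).
FOLLOW(S) = {$}


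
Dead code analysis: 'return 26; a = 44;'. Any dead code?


statement follows a return and is unreachable
Dead: 'a = 44'


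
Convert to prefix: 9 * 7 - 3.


left-to-right (same/higher precedence on left): tree is (- (* 9 7) 3)
Prefix: - * 9 7 3


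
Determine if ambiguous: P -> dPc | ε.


balanced d^n…c^n: each string has a unique parse
Unambiguous


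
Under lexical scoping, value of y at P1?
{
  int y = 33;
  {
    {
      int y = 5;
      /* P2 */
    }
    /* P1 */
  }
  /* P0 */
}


P1's block does not declare y; resolves to the enclosing declaration at depth 0
y = 33


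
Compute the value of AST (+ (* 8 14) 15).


Evaluate inner: (* 8 14) = 112
Evaluate root: (+ 112 15) = 127
Result: 127


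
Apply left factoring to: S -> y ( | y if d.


Common prefix: 'y'
Factored: S -> y S', S' -> ( | if d


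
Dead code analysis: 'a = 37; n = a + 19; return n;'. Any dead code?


a is read by n's definition; n is returned
No dead code


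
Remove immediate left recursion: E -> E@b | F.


Left-recursive alternatives: E@b; non-recursive: F
Introduce E': E -> FE', E' -> @bE' | ε


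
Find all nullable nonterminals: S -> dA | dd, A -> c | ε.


A nonterminal is nullable iff some alternative derives ε (directly, or every symbol in it is nullable)
Nullable: {A}


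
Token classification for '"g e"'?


Pattern: double-quoted sequence
Type: STRING_LITERAL


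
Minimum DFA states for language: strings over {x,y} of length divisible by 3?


Track length mod 3: states 0..2, accept at 0
Minimal DFA: 3 states


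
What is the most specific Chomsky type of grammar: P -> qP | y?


Right-linear: every RHS is a terminal or a terminal followed by one nonterminal
Classification: Type 3 (Regular)


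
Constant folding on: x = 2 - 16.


2 - 16 = -14 at compile time
Optimized: x = -14


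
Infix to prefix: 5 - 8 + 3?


left-to-right (same/higher precedence on left): tree is (+ (- 5 8) 3)
Prefix: + - 5 8 3


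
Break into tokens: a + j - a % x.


Scan left to right, longest-match per lexeme
Tokens: ID(a), OP(+), ID(j), OP(-), ID(a), OP(%), ID(x)


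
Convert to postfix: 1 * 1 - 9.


Left to right (same or higher precedence on left)
Postfix: 1 1 * 9 -


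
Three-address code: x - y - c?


Break into single-operator statements:
t1 = x - y
t2 = t1 - c


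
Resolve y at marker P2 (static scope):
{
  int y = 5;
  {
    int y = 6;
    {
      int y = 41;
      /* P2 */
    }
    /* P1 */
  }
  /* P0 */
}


y declared in the same block as P2
y = 41


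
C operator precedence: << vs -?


'-' is additive (level 9); '<<' is shift (level 8)
Higher level binds tighter
'-' has higher precedence than '<<'


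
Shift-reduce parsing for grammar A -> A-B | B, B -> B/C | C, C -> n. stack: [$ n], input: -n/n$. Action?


'n' on top is the handle for C -> n
Action: reduce (C -> n)


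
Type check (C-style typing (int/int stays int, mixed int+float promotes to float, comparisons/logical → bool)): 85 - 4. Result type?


Operand types: int - int
Rule: mixed int/float promotes to float; int/int stays int
Result type: int


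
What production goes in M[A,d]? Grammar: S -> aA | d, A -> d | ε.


For [A, d]: 'd' ∈ FIRST(d)
Entry: A -> d


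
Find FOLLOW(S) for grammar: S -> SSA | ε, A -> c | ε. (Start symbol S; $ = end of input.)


$ ∈ FOLLOW(S). For each A -> αBβ: add FIRST(β)\{ε} to FOLLOW(B); if β nullable, add FOLLOW(A).
FOLLOW(S) = {$, c}


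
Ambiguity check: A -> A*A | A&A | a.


'a*a&a' has two parse trees (no precedence encoded between * and &)
Ambiguous


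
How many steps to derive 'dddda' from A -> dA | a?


Derivation: A => dA => ddA => dddA => ddddA => dddda
Steps: 5


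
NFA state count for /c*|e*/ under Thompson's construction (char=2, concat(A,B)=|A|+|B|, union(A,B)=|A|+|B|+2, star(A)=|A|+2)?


Syntax tree has 2 char leaf(s), 1 union(s), 2 star(s)
chars contribute 2×2 = 4; each union adds +2; each star adds +2
Total: 4 + 2 + 4 = 10 states


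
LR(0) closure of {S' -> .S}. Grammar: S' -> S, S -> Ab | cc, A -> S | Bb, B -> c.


Start: S' -> .S
For each item with dot before a nonterminal B, add B -> .γ for every B-production
Closure: [S' -> .S, S -> .Ab, S -> .cc, A -> .S, A -> .Bb, B -> .c]


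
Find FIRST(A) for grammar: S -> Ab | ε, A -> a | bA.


Per alternative of A: FIRST(a) = {a}; FIRST(bA) = {b}
FIRST(A) = {a, b}


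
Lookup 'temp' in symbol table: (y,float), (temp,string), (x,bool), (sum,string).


Lookup 'temp' → type string


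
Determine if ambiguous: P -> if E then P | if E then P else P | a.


dangling else: 'if E then if E then a else a' parses two ways
Ambiguous


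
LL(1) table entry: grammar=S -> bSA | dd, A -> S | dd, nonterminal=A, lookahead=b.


For [A, b]: 'b' ∈ FIRST(S)
Entry: A -> S


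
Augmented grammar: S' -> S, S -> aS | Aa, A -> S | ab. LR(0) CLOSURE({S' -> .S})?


Start: S' -> .S
For each item with dot before a nonterminal B, add B -> .γ for every B-production
Closure: [S' -> .S, S -> .aS, S -> .Aa, A -> .S, A -> .ab]


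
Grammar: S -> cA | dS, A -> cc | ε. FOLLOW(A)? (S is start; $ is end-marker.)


$ ∈ FOLLOW(S). For each A -> αBβ: add FIRST(β)\{ε} to FOLLOW(B); if β nullable, add FOLLOW(A).
FOLLOW(A) = {$}


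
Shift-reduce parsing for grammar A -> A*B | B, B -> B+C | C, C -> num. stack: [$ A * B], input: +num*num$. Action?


'+' can extend B; shift to build B -> B+C
Action: shift


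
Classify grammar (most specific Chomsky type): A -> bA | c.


Right-linear: every RHS is a terminal or a terminal followed by one nonterminal
Classification: Type 3 (Regular)


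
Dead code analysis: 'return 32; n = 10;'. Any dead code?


statement follows a return and is unreachable
Dead: 'n = 10'


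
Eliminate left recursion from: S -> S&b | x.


Left-recursive alternatives: S&b; non-recursive: x
Introduce S': S -> xS', S' -> &bS' | ε


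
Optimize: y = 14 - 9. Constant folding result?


14 - 9 = 5 at compile time
Optimized: y = 5


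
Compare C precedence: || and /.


'/' is multiplicative (level 10); '||' is logical OR (level 1)
Higher level binds tighter
'/' has higher precedence than '||'


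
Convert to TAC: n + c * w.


Break into single-operator statements:
t1 = c * w
t2 = n + t1


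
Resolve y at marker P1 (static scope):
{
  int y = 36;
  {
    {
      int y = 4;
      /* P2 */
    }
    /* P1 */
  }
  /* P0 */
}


P1's block does not declare y; resolves to the enclosing declaration at depth 0
y = 36


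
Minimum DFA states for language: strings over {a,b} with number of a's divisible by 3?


Track (count of a) mod 3: states 0..2, accept at 0
Minimal DFA: 3 states


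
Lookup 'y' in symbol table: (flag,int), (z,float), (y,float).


Lookup 'y' → type float


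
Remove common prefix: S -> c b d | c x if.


Common prefix: 'c'
Factored: S -> c S', S' -> b d | x if


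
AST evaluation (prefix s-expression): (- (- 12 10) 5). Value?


Evaluate inner: (- 12 10) = 2
Evaluate root: (- 2 5) = -3
Result: -3


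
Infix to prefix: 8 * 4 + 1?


left-to-right (same/higher precedence on left): tree is (+ (* 8 4) 1)
Prefix: + * 8 4 1


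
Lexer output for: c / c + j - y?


Scan left to right, longest-match per lexeme
Tokens: ID(c), OP(/), ID(c), OP(+), ID(j), OP(-), ID(y)


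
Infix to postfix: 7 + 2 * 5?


* has higher precedence, evaluate 2*5 first
Postfix: 7 2 5 * +


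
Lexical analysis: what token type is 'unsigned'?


Pattern: reserved word
Type: KEYWORD


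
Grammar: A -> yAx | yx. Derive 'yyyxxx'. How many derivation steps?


Derivation: A => yAx => yyAxx => yyyxxx
Steps: 3


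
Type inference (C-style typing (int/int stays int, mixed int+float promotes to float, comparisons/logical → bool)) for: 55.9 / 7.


Operand types: float / int
Rule: mixed int/float promotes to float; int/int stays int
Result type: float


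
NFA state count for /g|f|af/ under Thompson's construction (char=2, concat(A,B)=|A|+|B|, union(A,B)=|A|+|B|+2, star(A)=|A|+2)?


Syntax tree has 4 char leaf(s), 2 union(s), 0 star(s)
chars contribute 4×2 = 8; each union adds +2; each star adds +2
Total: 8 + 4 + 0 = 12 states


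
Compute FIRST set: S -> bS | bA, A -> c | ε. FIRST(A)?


Per alternative of A: FIRST(c) = {c}; FIRST(ε) = {ε}
FIRST(A) = {c, ε}


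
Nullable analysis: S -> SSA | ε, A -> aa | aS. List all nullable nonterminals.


A nonterminal is nullable iff some alternative derives ε (directly, or every symbol in it is nullable)
Nullable: {S}


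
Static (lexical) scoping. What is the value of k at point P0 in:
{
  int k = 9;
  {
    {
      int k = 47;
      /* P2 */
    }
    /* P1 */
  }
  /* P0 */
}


k declared in the same block as P0
k = 9


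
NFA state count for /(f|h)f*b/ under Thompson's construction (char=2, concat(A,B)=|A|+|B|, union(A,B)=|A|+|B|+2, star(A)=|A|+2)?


Syntax tree has 4 char leaf(s), 1 union(s), 1 star(s)
chars contribute 4×2 = 8; each union adds +2; each star adds +2
Total: 8 + 2 + 2 = 12 states


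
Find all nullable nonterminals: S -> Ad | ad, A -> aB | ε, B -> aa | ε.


A nonterminal is nullable iff some alternative derives ε (directly, or every symbol in it is nullable)
Nullable: {A, B}


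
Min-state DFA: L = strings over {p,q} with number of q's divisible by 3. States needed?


Track (count of q) mod 3: states 0..2, accept at 0
Minimal DFA: 3 states


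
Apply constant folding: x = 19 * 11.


19 * 11 = 209 at compile time
Optimized: x = 209


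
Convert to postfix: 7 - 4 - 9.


Left to right (same or higher precedence on left)
Postfix: 7 4 - 9 -


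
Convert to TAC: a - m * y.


Break into single-operator statements:
t1 = m * y
t2 = a - t1


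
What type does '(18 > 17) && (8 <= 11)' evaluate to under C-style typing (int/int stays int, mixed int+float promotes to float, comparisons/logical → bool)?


Operand types: bool && bool
Rule: logical operators take bool operands and yield bool
Result type: bool


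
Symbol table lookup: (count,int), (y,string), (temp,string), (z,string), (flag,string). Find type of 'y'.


Lookup 'y' → type string


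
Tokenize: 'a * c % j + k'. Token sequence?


Scan left to right, longest-match per lexeme
Tokens: ID(a), OP(*), ID(c), OP(%), ID(j), OP(+), ID(k)


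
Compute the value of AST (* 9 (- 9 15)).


Evaluate inner: (- 9 15) = -6
Evaluate root: (* 9 -6) = -54
Result: -54


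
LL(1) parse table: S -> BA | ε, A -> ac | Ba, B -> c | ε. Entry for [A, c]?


For [A, c]: 'c' ∈ FIRST(Ba)
Entry: A -> Ba


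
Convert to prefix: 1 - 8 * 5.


'*' binds tighter: tree is (- 1 (* 8 5))
Prefix: - 1 * 8 5


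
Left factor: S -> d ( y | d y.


Common prefix: 'd'
Factored: S -> d S', S' -> ( y | y


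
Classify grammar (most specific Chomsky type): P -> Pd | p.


Left-linear: every RHS is a terminal or one nonterminal followed by a terminal
Classification: Type 3 (Regular)


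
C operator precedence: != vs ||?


'!=' is equality (level 6); '||' is logical OR (level 1)
Higher level binds tighter
'!=' has higher precedence than '||'


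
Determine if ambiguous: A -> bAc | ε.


balanced b^n…c^n: each string has a unique parse
Unambiguous


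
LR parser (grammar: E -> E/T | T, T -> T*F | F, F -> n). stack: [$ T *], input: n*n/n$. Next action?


no handle; shift 'n'
Action: shift


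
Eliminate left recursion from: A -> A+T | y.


Left-recursive alternatives: A+T; non-recursive: y
Introduce A': A -> yA', A' -> +TA' | ε


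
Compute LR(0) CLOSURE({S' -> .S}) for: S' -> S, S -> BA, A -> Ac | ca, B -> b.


Start: S' -> .S
For each item with dot before a nonterminal B, add B -> .γ for every B-production
Closure: [S' -> .S, S -> .BA, B -> .b]


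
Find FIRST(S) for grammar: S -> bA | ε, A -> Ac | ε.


Per alternative of S: FIRST(bA) = {b}; FIRST(ε) = {ε}
FIRST(S) = {b, ε}


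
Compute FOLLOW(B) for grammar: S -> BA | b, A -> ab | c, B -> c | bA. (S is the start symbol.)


$ ∈ FOLLOW(S). For each A -> αBβ: add FIRST(β)\{ε} to FOLLOW(B); if β nullable, add FOLLOW(A).
FOLLOW(B) = {a, c}


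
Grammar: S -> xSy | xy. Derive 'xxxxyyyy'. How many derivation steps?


Derivation: S => xSy => xxSyy => xxxSyyy => xxxxyyyy
Steps: 4


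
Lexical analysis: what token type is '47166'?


Pattern: digits only
Type: INTEGER_LITERAL


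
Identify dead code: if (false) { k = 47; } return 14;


condition is constant false, so the whole block is unreachable
Dead: 'if (false) { k = 47; }'


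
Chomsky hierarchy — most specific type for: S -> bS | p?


Right-linear: every RHS is a terminal or a terminal followed by one nonterminal
Classification: Type 3 (Regular)


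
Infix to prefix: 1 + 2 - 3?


left-to-right (same/higher precedence on left): tree is (- (+ 1 2) 3)
Prefix: - + 1 2 3


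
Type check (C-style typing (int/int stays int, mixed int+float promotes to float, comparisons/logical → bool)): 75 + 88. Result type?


Operand types: int + int
Rule: mixed int/float promotes to float; int/int stays int
Result type: int


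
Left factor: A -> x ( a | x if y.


Common prefix: 'x'
Factored: A -> x A', A' -> ( a | if y


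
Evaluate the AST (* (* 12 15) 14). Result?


Evaluate inner: (* 12 15) = 180
Evaluate root: (* 180 14) = 2520
Result: 2520


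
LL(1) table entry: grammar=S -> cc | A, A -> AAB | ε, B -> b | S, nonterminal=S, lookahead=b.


For [S, b]: 'b' ∈ FIRST(A)
Entry: S -> A


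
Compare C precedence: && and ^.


'^' is bitwise XOR (level 4); '&&' is logical AND (level 2)
Higher level binds tighter
'^' has higher precedence than '&&'


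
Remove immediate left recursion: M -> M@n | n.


Left-recursive alternatives: M@n; non-recursive: n
Introduce M': M -> nM', M' -> @nM' | ε


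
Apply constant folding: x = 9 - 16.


9 - 16 = -7 at compile time
Optimized: x = -7


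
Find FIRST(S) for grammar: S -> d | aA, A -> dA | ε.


Per alternative of S: FIRST(d) = {d}; FIRST(aA) = {a}
FIRST(S) = {a, d}


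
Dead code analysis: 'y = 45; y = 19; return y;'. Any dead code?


first assignment to y is overwritten before any read
Dead: 'y = 45'


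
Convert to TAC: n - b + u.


Break into single-operator statements:
t1 = n - b
t2 = t1 + u


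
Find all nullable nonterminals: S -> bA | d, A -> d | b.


A nonterminal is nullable iff some alternative derives ε (directly, or every symbol in it is nullable)
Nullable: {}


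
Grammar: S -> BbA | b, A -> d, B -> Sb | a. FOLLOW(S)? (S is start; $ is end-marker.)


$ ∈ FOLLOW(S). For each A -> αBβ: add FIRST(β)\{ε} to FOLLOW(B); if β nullable, add FOLLOW(A).
FOLLOW(S) = {$, b}


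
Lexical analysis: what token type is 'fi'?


Pattern: letter/underscore followed by alphanumerics, not a keyword
Type: IDENTIFIER


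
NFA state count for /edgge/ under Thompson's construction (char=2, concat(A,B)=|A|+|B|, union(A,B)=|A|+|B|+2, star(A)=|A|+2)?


Syntax tree has 5 char leaf(s), 0 union(s), 0 star(s)
chars contribute 5×2 = 10; each union adds +2; each star adds +2
Total: 10 + 0 + 0 = 10 states


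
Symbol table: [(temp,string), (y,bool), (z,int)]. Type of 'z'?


Lookup 'z' → type int


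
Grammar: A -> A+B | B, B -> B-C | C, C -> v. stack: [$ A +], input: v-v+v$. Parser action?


no handle ('A+' is not any RHS); shift 'v'
Action: shift


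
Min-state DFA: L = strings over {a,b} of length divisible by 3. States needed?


Track length mod 3: states 0..2, accept at 0
Minimal DFA: 3 states


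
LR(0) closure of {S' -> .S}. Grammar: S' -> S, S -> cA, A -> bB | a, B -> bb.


Start: S' -> .S
For each item with dot before a nonterminal B, add B -> .γ for every B-production
Closure: [S' -> .S, S -> .cA]
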